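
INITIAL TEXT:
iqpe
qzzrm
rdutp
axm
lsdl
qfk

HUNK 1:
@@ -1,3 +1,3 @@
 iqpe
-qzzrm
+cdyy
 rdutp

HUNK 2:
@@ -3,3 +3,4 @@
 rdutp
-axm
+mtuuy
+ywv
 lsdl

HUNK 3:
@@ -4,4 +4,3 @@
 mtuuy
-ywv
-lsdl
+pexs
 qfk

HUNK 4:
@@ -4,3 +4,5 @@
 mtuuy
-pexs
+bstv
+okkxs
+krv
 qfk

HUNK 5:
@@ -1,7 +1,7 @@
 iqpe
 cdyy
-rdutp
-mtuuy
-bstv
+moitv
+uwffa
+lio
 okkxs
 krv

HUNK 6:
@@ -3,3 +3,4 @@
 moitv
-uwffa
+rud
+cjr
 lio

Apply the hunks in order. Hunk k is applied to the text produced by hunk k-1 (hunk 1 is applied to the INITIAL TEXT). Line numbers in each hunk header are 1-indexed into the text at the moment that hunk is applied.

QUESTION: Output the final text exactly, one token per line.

Answer: iqpe
cdyy
moitv
rud
cjr
lio
okkxs
krv
qfk

Derivation:
Hunk 1: at line 1 remove [qzzrm] add [cdyy] -> 6 lines: iqpe cdyy rdutp axm lsdl qfk
Hunk 2: at line 3 remove [axm] add [mtuuy,ywv] -> 7 lines: iqpe cdyy rdutp mtuuy ywv lsdl qfk
Hunk 3: at line 4 remove [ywv,lsdl] add [pexs] -> 6 lines: iqpe cdyy rdutp mtuuy pexs qfk
Hunk 4: at line 4 remove [pexs] add [bstv,okkxs,krv] -> 8 lines: iqpe cdyy rdutp mtuuy bstv okkxs krv qfk
Hunk 5: at line 1 remove [rdutp,mtuuy,bstv] add [moitv,uwffa,lio] -> 8 lines: iqpe cdyy moitv uwffa lio okkxs krv qfk
Hunk 6: at line 3 remove [uwffa] add [rud,cjr] -> 9 lines: iqpe cdyy moitv rud cjr lio okkxs krv qfk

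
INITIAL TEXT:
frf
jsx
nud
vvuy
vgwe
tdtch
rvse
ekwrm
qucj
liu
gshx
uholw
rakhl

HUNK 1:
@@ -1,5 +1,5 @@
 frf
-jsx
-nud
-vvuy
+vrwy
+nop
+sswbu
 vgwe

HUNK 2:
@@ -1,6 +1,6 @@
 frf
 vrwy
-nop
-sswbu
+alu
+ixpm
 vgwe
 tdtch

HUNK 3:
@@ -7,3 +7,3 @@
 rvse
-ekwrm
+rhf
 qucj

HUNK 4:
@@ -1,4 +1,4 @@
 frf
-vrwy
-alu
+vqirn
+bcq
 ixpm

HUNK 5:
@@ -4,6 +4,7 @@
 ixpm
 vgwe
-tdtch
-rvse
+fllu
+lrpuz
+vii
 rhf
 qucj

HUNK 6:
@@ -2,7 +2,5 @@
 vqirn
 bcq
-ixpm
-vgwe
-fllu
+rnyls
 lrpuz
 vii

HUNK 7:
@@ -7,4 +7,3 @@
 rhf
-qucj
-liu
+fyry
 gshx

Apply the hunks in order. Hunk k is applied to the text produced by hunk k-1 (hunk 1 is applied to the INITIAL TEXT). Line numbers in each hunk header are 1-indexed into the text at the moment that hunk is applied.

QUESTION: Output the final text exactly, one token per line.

Hunk 1: at line 1 remove [jsx,nud,vvuy] add [vrwy,nop,sswbu] -> 13 lines: frf vrwy nop sswbu vgwe tdtch rvse ekwrm qucj liu gshx uholw rakhl
Hunk 2: at line 1 remove [nop,sswbu] add [alu,ixpm] -> 13 lines: frf vrwy alu ixpm vgwe tdtch rvse ekwrm qucj liu gshx uholw rakhl
Hunk 3: at line 7 remove [ekwrm] add [rhf] -> 13 lines: frf vrwy alu ixpm vgwe tdtch rvse rhf qucj liu gshx uholw rakhl
Hunk 4: at line 1 remove [vrwy,alu] add [vqirn,bcq] -> 13 lines: frf vqirn bcq ixpm vgwe tdtch rvse rhf qucj liu gshx uholw rakhl
Hunk 5: at line 4 remove [tdtch,rvse] add [fllu,lrpuz,vii] -> 14 lines: frf vqirn bcq ixpm vgwe fllu lrpuz vii rhf qucj liu gshx uholw rakhl
Hunk 6: at line 2 remove [ixpm,vgwe,fllu] add [rnyls] -> 12 lines: frf vqirn bcq rnyls lrpuz vii rhf qucj liu gshx uholw rakhl
Hunk 7: at line 7 remove [qucj,liu] add [fyry] -> 11 lines: frf vqirn bcq rnyls lrpuz vii rhf fyry gshx uholw rakhl

Answer: frf
vqirn
bcq
rnyls
lrpuz
vii
rhf
fyry
gshx
uholw
rakhl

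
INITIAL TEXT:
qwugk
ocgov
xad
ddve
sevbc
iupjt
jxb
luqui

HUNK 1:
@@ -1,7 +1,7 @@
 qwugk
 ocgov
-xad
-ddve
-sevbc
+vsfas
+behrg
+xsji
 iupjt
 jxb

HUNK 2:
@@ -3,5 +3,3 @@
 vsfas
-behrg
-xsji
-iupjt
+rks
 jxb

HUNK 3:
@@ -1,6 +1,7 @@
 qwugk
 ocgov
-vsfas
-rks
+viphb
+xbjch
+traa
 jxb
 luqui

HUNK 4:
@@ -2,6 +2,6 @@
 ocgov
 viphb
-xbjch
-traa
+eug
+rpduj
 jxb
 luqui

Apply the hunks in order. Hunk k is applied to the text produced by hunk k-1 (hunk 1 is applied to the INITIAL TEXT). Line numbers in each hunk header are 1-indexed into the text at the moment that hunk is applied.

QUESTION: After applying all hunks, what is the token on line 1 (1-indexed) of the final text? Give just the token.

Hunk 1: at line 1 remove [xad,ddve,sevbc] add [vsfas,behrg,xsji] -> 8 lines: qwugk ocgov vsfas behrg xsji iupjt jxb luqui
Hunk 2: at line 3 remove [behrg,xsji,iupjt] add [rks] -> 6 lines: qwugk ocgov vsfas rks jxb luqui
Hunk 3: at line 1 remove [vsfas,rks] add [viphb,xbjch,traa] -> 7 lines: qwugk ocgov viphb xbjch traa jxb luqui
Hunk 4: at line 2 remove [xbjch,traa] add [eug,rpduj] -> 7 lines: qwugk ocgov viphb eug rpduj jxb luqui
Final line 1: qwugk

Answer: qwugk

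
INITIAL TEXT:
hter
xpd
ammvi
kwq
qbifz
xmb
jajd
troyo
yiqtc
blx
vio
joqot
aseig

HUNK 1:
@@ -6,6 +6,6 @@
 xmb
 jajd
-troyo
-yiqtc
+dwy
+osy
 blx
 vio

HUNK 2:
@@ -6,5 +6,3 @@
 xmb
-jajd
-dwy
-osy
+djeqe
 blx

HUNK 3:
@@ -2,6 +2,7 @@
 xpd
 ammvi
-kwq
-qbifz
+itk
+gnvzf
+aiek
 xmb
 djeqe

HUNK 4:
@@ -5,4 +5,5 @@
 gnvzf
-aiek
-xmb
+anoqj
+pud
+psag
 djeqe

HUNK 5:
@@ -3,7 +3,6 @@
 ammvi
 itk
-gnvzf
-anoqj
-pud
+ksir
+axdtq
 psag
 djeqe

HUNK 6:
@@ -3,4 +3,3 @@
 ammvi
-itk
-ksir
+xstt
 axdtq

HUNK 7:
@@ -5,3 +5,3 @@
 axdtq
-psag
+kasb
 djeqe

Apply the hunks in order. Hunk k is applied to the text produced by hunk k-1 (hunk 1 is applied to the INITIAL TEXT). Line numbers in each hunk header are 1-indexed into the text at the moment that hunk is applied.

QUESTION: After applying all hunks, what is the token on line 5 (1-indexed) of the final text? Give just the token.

Hunk 1: at line 6 remove [troyo,yiqtc] add [dwy,osy] -> 13 lines: hter xpd ammvi kwq qbifz xmb jajd dwy osy blx vio joqot aseig
Hunk 2: at line 6 remove [jajd,dwy,osy] add [djeqe] -> 11 lines: hter xpd ammvi kwq qbifz xmb djeqe blx vio joqot aseig
Hunk 3: at line 2 remove [kwq,qbifz] add [itk,gnvzf,aiek] -> 12 lines: hter xpd ammvi itk gnvzf aiek xmb djeqe blx vio joqot aseig
Hunk 4: at line 5 remove [aiek,xmb] add [anoqj,pud,psag] -> 13 lines: hter xpd ammvi itk gnvzf anoqj pud psag djeqe blx vio joqot aseig
Hunk 5: at line 3 remove [gnvzf,anoqj,pud] add [ksir,axdtq] -> 12 lines: hter xpd ammvi itk ksir axdtq psag djeqe blx vio joqot aseig
Hunk 6: at line 3 remove [itk,ksir] add [xstt] -> 11 lines: hter xpd ammvi xstt axdtq psag djeqe blx vio joqot aseig
Hunk 7: at line 5 remove [psag] add [kasb] -> 11 lines: hter xpd ammvi xstt axdtq kasb djeqe blx vio joqot aseig
Final line 5: axdtq

Answer: axdtq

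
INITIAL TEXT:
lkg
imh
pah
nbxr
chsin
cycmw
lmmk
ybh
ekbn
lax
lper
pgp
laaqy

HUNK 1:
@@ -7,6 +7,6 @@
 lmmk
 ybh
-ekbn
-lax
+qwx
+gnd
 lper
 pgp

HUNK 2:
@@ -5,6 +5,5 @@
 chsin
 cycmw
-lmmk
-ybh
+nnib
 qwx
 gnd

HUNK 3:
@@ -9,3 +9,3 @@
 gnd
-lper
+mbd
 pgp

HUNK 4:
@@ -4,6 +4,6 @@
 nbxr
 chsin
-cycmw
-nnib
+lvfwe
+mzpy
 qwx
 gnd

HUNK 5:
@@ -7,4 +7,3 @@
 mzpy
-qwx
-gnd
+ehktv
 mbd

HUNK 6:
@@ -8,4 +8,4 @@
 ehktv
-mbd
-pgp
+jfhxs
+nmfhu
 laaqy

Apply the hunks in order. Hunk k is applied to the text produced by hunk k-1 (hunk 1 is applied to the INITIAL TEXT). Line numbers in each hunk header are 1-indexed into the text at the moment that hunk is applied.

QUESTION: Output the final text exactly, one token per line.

Hunk 1: at line 7 remove [ekbn,lax] add [qwx,gnd] -> 13 lines: lkg imh pah nbxr chsin cycmw lmmk ybh qwx gnd lper pgp laaqy
Hunk 2: at line 5 remove [lmmk,ybh] add [nnib] -> 12 lines: lkg imh pah nbxr chsin cycmw nnib qwx gnd lper pgp laaqy
Hunk 3: at line 9 remove [lper] add [mbd] -> 12 lines: lkg imh pah nbxr chsin cycmw nnib qwx gnd mbd pgp laaqy
Hunk 4: at line 4 remove [cycmw,nnib] add [lvfwe,mzpy] -> 12 lines: lkg imh pah nbxr chsin lvfwe mzpy qwx gnd mbd pgp laaqy
Hunk 5: at line 7 remove [qwx,gnd] add [ehktv] -> 11 lines: lkg imh pah nbxr chsin lvfwe mzpy ehktv mbd pgp laaqy
Hunk 6: at line 8 remove [mbd,pgp] add [jfhxs,nmfhu] -> 11 lines: lkg imh pah nbxr chsin lvfwe mzpy ehktv jfhxs nmfhu laaqy

Answer: lkg
imh
pah
nbxr
chsin
lvfwe
mzpy
ehktv
jfhxs
nmfhu
laaqy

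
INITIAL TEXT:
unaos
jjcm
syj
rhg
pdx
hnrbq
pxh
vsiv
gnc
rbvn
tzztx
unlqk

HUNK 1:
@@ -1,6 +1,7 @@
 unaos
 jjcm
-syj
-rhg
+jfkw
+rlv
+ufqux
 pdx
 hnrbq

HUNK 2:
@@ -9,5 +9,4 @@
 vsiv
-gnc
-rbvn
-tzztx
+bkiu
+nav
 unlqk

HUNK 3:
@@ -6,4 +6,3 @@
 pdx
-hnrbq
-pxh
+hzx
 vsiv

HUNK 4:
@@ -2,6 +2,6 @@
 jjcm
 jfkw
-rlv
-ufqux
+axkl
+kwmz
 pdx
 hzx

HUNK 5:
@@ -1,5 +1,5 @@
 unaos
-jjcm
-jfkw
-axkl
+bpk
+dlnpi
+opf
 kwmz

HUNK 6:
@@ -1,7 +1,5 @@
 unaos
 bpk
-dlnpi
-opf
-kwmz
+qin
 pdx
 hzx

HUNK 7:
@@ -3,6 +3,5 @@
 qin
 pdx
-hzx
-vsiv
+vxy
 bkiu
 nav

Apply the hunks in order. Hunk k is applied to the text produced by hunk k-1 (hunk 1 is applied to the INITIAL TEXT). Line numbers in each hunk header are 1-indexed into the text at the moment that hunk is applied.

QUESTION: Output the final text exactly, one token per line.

Answer: unaos
bpk
qin
pdx
vxy
bkiu
nav
unlqk

Derivation:
Hunk 1: at line 1 remove [syj,rhg] add [jfkw,rlv,ufqux] -> 13 lines: unaos jjcm jfkw rlv ufqux pdx hnrbq pxh vsiv gnc rbvn tzztx unlqk
Hunk 2: at line 9 remove [gnc,rbvn,tzztx] add [bkiu,nav] -> 12 lines: unaos jjcm jfkw rlv ufqux pdx hnrbq pxh vsiv bkiu nav unlqk
Hunk 3: at line 6 remove [hnrbq,pxh] add [hzx] -> 11 lines: unaos jjcm jfkw rlv ufqux pdx hzx vsiv bkiu nav unlqk
Hunk 4: at line 2 remove [rlv,ufqux] add [axkl,kwmz] -> 11 lines: unaos jjcm jfkw axkl kwmz pdx hzx vsiv bkiu nav unlqk
Hunk 5: at line 1 remove [jjcm,jfkw,axkl] add [bpk,dlnpi,opf] -> 11 lines: unaos bpk dlnpi opf kwmz pdx hzx vsiv bkiu nav unlqk
Hunk 6: at line 1 remove [dlnpi,opf,kwmz] add [qin] -> 9 lines: unaos bpk qin pdx hzx vsiv bkiu nav unlqk
Hunk 7: at line 3 remove [hzx,vsiv] add [vxy] -> 8 lines: unaos bpk qin pdx vxy bkiu nav unlqk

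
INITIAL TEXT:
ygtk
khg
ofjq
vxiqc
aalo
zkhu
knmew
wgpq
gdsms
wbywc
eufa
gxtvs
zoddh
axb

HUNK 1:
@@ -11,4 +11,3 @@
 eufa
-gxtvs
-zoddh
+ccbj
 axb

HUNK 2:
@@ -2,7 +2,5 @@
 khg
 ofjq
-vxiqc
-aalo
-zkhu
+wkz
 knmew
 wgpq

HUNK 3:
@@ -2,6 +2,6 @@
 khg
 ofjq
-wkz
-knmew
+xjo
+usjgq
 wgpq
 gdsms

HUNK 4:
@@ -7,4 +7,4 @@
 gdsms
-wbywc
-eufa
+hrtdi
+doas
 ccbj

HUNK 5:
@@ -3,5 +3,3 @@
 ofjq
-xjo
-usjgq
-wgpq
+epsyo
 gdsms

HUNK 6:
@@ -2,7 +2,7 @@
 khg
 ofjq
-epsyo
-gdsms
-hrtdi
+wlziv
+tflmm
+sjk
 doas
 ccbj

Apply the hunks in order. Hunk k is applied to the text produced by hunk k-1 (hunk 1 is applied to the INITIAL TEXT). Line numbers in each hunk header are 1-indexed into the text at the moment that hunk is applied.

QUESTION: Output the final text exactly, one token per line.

Hunk 1: at line 11 remove [gxtvs,zoddh] add [ccbj] -> 13 lines: ygtk khg ofjq vxiqc aalo zkhu knmew wgpq gdsms wbywc eufa ccbj axb
Hunk 2: at line 2 remove [vxiqc,aalo,zkhu] add [wkz] -> 11 lines: ygtk khg ofjq wkz knmew wgpq gdsms wbywc eufa ccbj axb
Hunk 3: at line 2 remove [wkz,knmew] add [xjo,usjgq] -> 11 lines: ygtk khg ofjq xjo usjgq wgpq gdsms wbywc eufa ccbj axb
Hunk 4: at line 7 remove [wbywc,eufa] add [hrtdi,doas] -> 11 lines: ygtk khg ofjq xjo usjgq wgpq gdsms hrtdi doas ccbj axb
Hunk 5: at line 3 remove [xjo,usjgq,wgpq] add [epsyo] -> 9 lines: ygtk khg ofjq epsyo gdsms hrtdi doas ccbj axb
Hunk 6: at line 2 remove [epsyo,gdsms,hrtdi] add [wlziv,tflmm,sjk] -> 9 lines: ygtk khg ofjq wlziv tflmm sjk doas ccbj axb

Answer: ygtk
khg
ofjq
wlziv
tflmm
sjk
doas
ccbj
axb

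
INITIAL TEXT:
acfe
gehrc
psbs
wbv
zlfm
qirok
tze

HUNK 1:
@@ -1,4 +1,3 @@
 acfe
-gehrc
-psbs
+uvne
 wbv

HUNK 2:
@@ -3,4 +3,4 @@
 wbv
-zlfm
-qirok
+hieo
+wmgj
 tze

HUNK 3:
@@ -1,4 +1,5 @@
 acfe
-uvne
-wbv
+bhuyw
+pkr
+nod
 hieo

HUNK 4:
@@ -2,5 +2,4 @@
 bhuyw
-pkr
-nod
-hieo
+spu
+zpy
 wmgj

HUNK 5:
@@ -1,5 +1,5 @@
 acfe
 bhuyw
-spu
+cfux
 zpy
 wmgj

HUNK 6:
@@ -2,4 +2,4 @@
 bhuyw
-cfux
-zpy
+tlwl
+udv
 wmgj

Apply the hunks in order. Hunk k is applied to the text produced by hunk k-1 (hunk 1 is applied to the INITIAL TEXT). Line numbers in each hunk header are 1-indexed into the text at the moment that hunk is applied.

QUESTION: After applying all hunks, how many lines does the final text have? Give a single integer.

Answer: 6

Derivation:
Hunk 1: at line 1 remove [gehrc,psbs] add [uvne] -> 6 lines: acfe uvne wbv zlfm qirok tze
Hunk 2: at line 3 remove [zlfm,qirok] add [hieo,wmgj] -> 6 lines: acfe uvne wbv hieo wmgj tze
Hunk 3: at line 1 remove [uvne,wbv] add [bhuyw,pkr,nod] -> 7 lines: acfe bhuyw pkr nod hieo wmgj tze
Hunk 4: at line 2 remove [pkr,nod,hieo] add [spu,zpy] -> 6 lines: acfe bhuyw spu zpy wmgj tze
Hunk 5: at line 1 remove [spu] add [cfux] -> 6 lines: acfe bhuyw cfux zpy wmgj tze
Hunk 6: at line 2 remove [cfux,zpy] add [tlwl,udv] -> 6 lines: acfe bhuyw tlwl udv wmgj tze
Final line count: 6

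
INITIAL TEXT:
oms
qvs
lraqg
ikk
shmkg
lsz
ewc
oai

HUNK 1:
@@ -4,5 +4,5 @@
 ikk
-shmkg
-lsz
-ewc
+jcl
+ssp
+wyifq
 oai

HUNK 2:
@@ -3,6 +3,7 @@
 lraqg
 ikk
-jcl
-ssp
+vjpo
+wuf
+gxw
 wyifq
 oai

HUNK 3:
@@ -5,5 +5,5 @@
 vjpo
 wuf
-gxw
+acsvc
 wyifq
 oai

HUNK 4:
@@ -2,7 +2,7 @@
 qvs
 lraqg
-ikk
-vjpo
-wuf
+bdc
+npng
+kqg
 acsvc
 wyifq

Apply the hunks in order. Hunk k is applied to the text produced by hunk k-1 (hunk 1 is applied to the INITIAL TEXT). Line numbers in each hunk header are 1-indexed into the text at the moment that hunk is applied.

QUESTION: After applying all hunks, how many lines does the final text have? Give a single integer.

Hunk 1: at line 4 remove [shmkg,lsz,ewc] add [jcl,ssp,wyifq] -> 8 lines: oms qvs lraqg ikk jcl ssp wyifq oai
Hunk 2: at line 3 remove [jcl,ssp] add [vjpo,wuf,gxw] -> 9 lines: oms qvs lraqg ikk vjpo wuf gxw wyifq oai
Hunk 3: at line 5 remove [gxw] add [acsvc] -> 9 lines: oms qvs lraqg ikk vjpo wuf acsvc wyifq oai
Hunk 4: at line 2 remove [ikk,vjpo,wuf] add [bdc,npng,kqg] -> 9 lines: oms qvs lraqg bdc npng kqg acsvc wyifq oai
Final line count: 9

Answer: 9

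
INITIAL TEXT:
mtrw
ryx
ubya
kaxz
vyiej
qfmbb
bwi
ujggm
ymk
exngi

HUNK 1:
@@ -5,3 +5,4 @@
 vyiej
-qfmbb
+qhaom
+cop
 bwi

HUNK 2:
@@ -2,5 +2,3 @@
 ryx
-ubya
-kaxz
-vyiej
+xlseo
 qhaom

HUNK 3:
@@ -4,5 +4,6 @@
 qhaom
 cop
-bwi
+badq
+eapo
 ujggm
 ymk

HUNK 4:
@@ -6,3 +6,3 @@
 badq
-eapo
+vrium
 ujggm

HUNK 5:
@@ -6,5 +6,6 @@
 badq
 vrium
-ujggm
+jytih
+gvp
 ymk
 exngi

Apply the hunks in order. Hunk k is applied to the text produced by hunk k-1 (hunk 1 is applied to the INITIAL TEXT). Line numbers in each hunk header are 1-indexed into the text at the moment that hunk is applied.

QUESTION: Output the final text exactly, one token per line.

Hunk 1: at line 5 remove [qfmbb] add [qhaom,cop] -> 11 lines: mtrw ryx ubya kaxz vyiej qhaom cop bwi ujggm ymk exngi
Hunk 2: at line 2 remove [ubya,kaxz,vyiej] add [xlseo] -> 9 lines: mtrw ryx xlseo qhaom cop bwi ujggm ymk exngi
Hunk 3: at line 4 remove [bwi] add [badq,eapo] -> 10 lines: mtrw ryx xlseo qhaom cop badq eapo ujggm ymk exngi
Hunk 4: at line 6 remove [eapo] add [vrium] -> 10 lines: mtrw ryx xlseo qhaom cop badq vrium ujggm ymk exngi
Hunk 5: at line 6 remove [ujggm] add [jytih,gvp] -> 11 lines: mtrw ryx xlseo qhaom cop badq vrium jytih gvp ymk exngi

Answer: mtrw
ryx
xlseo
qhaom
cop
badq
vrium
jytih
gvp
ymk
exngi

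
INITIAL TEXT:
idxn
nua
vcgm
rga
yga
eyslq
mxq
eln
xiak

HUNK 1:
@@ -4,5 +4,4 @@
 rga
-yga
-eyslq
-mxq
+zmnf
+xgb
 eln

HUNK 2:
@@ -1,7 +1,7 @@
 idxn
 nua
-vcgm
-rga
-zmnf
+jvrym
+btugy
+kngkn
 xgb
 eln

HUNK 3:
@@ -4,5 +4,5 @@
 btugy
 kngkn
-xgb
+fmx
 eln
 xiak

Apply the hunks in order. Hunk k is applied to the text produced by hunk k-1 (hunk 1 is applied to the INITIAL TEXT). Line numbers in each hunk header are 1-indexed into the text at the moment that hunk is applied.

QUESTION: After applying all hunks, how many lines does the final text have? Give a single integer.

Hunk 1: at line 4 remove [yga,eyslq,mxq] add [zmnf,xgb] -> 8 lines: idxn nua vcgm rga zmnf xgb eln xiak
Hunk 2: at line 1 remove [vcgm,rga,zmnf] add [jvrym,btugy,kngkn] -> 8 lines: idxn nua jvrym btugy kngkn xgb eln xiak
Hunk 3: at line 4 remove [xgb] add [fmx] -> 8 lines: idxn nua jvrym btugy kngkn fmx eln xiak
Final line count: 8

Answer: 8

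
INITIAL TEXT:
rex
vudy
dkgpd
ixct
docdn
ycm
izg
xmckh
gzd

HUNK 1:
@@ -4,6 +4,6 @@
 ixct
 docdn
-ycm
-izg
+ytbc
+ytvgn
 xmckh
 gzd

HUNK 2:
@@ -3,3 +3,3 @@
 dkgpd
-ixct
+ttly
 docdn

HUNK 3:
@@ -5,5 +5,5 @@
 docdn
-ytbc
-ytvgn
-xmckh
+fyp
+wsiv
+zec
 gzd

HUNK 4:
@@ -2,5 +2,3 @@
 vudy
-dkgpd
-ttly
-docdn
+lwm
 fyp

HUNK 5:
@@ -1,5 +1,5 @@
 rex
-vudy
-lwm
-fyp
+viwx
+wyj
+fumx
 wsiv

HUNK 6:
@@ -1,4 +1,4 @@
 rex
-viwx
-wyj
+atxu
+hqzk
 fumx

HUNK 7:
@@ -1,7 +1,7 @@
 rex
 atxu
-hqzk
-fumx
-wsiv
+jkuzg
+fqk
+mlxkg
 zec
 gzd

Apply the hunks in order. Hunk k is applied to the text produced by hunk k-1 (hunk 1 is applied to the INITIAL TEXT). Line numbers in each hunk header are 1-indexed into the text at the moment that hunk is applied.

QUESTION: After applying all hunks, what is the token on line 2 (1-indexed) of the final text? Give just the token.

Hunk 1: at line 4 remove [ycm,izg] add [ytbc,ytvgn] -> 9 lines: rex vudy dkgpd ixct docdn ytbc ytvgn xmckh gzd
Hunk 2: at line 3 remove [ixct] add [ttly] -> 9 lines: rex vudy dkgpd ttly docdn ytbc ytvgn xmckh gzd
Hunk 3: at line 5 remove [ytbc,ytvgn,xmckh] add [fyp,wsiv,zec] -> 9 lines: rex vudy dkgpd ttly docdn fyp wsiv zec gzd
Hunk 4: at line 2 remove [dkgpd,ttly,docdn] add [lwm] -> 7 lines: rex vudy lwm fyp wsiv zec gzd
Hunk 5: at line 1 remove [vudy,lwm,fyp] add [viwx,wyj,fumx] -> 7 lines: rex viwx wyj fumx wsiv zec gzd
Hunk 6: at line 1 remove [viwx,wyj] add [atxu,hqzk] -> 7 lines: rex atxu hqzk fumx wsiv zec gzd
Hunk 7: at line 1 remove [hqzk,fumx,wsiv] add [jkuzg,fqk,mlxkg] -> 7 lines: rex atxu jkuzg fqk mlxkg zec gzd
Final line 2: atxu

Answer: atxu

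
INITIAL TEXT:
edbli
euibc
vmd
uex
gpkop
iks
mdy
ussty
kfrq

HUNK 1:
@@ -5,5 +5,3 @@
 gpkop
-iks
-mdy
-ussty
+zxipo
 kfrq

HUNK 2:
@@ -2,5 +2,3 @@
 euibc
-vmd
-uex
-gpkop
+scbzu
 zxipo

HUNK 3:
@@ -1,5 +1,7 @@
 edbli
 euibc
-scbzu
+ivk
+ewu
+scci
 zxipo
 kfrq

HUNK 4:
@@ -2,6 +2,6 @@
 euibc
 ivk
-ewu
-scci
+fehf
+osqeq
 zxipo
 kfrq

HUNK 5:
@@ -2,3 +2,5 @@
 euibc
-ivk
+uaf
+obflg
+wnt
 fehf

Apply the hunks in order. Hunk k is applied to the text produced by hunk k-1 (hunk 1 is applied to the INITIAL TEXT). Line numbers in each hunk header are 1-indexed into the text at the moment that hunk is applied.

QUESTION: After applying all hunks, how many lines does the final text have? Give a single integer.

Hunk 1: at line 5 remove [iks,mdy,ussty] add [zxipo] -> 7 lines: edbli euibc vmd uex gpkop zxipo kfrq
Hunk 2: at line 2 remove [vmd,uex,gpkop] add [scbzu] -> 5 lines: edbli euibc scbzu zxipo kfrq
Hunk 3: at line 1 remove [scbzu] add [ivk,ewu,scci] -> 7 lines: edbli euibc ivk ewu scci zxipo kfrq
Hunk 4: at line 2 remove [ewu,scci] add [fehf,osqeq] -> 7 lines: edbli euibc ivk fehf osqeq zxipo kfrq
Hunk 5: at line 2 remove [ivk] add [uaf,obflg,wnt] -> 9 lines: edbli euibc uaf obflg wnt fehf osqeq zxipo kfrq
Final line count: 9

Answer: 9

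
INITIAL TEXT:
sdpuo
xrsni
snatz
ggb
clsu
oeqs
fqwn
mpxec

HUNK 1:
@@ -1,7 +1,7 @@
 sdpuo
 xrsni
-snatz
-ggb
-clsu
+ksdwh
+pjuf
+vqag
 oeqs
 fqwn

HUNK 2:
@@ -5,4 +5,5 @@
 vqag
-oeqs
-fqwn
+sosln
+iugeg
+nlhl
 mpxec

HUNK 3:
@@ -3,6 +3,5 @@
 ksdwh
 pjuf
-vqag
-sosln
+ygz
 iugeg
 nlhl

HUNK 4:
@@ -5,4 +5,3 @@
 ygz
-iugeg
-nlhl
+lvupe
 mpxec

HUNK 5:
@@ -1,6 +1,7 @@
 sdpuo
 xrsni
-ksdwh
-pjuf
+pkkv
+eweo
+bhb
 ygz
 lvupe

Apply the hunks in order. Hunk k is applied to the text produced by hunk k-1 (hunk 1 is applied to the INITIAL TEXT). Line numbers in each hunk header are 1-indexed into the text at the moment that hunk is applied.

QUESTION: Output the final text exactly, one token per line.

Answer: sdpuo
xrsni
pkkv
eweo
bhb
ygz
lvupe
mpxec

Derivation:
Hunk 1: at line 1 remove [snatz,ggb,clsu] add [ksdwh,pjuf,vqag] -> 8 lines: sdpuo xrsni ksdwh pjuf vqag oeqs fqwn mpxec
Hunk 2: at line 5 remove [oeqs,fqwn] add [sosln,iugeg,nlhl] -> 9 lines: sdpuo xrsni ksdwh pjuf vqag sosln iugeg nlhl mpxec
Hunk 3: at line 3 remove [vqag,sosln] add [ygz] -> 8 lines: sdpuo xrsni ksdwh pjuf ygz iugeg nlhl mpxec
Hunk 4: at line 5 remove [iugeg,nlhl] add [lvupe] -> 7 lines: sdpuo xrsni ksdwh pjuf ygz lvupe mpxec
Hunk 5: at line 1 remove [ksdwh,pjuf] add [pkkv,eweo,bhb] -> 8 lines: sdpuo xrsni pkkv eweo bhb ygz lvupe mpxec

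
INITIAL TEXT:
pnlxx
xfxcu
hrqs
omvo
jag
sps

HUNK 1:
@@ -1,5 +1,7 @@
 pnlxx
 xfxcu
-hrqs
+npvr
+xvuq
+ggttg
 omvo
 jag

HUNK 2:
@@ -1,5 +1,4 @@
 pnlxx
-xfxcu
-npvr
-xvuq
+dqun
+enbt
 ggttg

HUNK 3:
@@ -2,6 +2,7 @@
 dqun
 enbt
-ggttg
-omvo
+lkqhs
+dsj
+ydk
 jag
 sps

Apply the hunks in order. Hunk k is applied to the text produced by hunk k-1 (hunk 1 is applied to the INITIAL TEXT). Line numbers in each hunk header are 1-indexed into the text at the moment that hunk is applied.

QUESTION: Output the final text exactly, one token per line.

Answer: pnlxx
dqun
enbt
lkqhs
dsj
ydk
jag
sps

Derivation:
Hunk 1: at line 1 remove [hrqs] add [npvr,xvuq,ggttg] -> 8 lines: pnlxx xfxcu npvr xvuq ggttg omvo jag sps
Hunk 2: at line 1 remove [xfxcu,npvr,xvuq] add [dqun,enbt] -> 7 lines: pnlxx dqun enbt ggttg omvo jag sps
Hunk 3: at line 2 remove [ggttg,omvo] add [lkqhs,dsj,ydk] -> 8 lines: pnlxx dqun enbt lkqhs dsj ydk jag sps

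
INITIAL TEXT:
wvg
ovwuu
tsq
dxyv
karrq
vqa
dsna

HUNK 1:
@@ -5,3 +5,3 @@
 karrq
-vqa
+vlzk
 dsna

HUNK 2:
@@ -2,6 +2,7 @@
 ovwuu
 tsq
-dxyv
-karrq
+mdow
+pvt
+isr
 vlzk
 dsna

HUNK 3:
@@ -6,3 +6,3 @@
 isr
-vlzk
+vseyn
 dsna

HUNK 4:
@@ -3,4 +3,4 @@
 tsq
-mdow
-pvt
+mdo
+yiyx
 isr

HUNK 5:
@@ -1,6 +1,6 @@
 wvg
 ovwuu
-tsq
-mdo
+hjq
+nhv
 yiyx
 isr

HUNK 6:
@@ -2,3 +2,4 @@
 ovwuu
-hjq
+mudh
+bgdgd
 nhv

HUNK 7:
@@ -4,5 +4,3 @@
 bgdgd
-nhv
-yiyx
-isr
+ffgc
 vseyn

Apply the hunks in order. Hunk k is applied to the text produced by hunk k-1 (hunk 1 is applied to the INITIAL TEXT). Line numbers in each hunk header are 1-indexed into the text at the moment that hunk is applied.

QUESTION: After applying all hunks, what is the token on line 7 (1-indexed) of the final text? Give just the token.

Answer: dsna

Derivation:
Hunk 1: at line 5 remove [vqa] add [vlzk] -> 7 lines: wvg ovwuu tsq dxyv karrq vlzk dsna
Hunk 2: at line 2 remove [dxyv,karrq] add [mdow,pvt,isr] -> 8 lines: wvg ovwuu tsq mdow pvt isr vlzk dsna
Hunk 3: at line 6 remove [vlzk] add [vseyn] -> 8 lines: wvg ovwuu tsq mdow pvt isr vseyn dsna
Hunk 4: at line 3 remove [mdow,pvt] add [mdo,yiyx] -> 8 lines: wvg ovwuu tsq mdo yiyx isr vseyn dsna
Hunk 5: at line 1 remove [tsq,mdo] add [hjq,nhv] -> 8 lines: wvg ovwuu hjq nhv yiyx isr vseyn dsna
Hunk 6: at line 2 remove [hjq] add [mudh,bgdgd] -> 9 lines: wvg ovwuu mudh bgdgd nhv yiyx isr vseyn dsna
Hunk 7: at line 4 remove [nhv,yiyx,isr] add [ffgc] -> 7 lines: wvg ovwuu mudh bgdgd ffgc vseyn dsna
Final line 7: dsna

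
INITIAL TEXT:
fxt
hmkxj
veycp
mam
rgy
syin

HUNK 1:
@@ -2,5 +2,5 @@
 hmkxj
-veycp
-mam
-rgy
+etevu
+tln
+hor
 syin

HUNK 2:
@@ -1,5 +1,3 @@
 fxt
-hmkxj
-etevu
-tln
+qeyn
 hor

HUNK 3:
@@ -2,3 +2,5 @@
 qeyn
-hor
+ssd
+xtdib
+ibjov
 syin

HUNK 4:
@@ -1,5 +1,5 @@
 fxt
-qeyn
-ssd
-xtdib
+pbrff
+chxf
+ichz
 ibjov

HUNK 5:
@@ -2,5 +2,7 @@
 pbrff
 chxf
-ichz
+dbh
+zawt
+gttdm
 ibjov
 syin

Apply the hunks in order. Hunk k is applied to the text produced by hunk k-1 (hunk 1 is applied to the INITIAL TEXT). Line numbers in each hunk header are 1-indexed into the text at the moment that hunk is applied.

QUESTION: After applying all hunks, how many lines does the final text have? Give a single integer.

Hunk 1: at line 2 remove [veycp,mam,rgy] add [etevu,tln,hor] -> 6 lines: fxt hmkxj etevu tln hor syin
Hunk 2: at line 1 remove [hmkxj,etevu,tln] add [qeyn] -> 4 lines: fxt qeyn hor syin
Hunk 3: at line 2 remove [hor] add [ssd,xtdib,ibjov] -> 6 lines: fxt qeyn ssd xtdib ibjov syin
Hunk 4: at line 1 remove [qeyn,ssd,xtdib] add [pbrff,chxf,ichz] -> 6 lines: fxt pbrff chxf ichz ibjov syin
Hunk 5: at line 2 remove [ichz] add [dbh,zawt,gttdm] -> 8 lines: fxt pbrff chxf dbh zawt gttdm ibjov syin
Final line count: 8

Answer: 8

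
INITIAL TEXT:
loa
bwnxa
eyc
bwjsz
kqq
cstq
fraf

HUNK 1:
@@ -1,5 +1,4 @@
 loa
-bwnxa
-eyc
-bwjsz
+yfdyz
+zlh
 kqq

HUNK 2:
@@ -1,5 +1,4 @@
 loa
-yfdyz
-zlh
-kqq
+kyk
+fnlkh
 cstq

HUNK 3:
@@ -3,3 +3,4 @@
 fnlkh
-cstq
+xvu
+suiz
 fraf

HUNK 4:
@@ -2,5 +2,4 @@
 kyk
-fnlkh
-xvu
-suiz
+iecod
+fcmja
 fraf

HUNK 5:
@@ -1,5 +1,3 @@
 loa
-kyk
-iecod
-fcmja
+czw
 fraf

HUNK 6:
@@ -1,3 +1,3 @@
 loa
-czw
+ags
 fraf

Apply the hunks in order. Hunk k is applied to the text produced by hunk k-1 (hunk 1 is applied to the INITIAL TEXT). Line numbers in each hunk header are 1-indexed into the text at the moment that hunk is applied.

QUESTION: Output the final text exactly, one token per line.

Hunk 1: at line 1 remove [bwnxa,eyc,bwjsz] add [yfdyz,zlh] -> 6 lines: loa yfdyz zlh kqq cstq fraf
Hunk 2: at line 1 remove [yfdyz,zlh,kqq] add [kyk,fnlkh] -> 5 lines: loa kyk fnlkh cstq fraf
Hunk 3: at line 3 remove [cstq] add [xvu,suiz] -> 6 lines: loa kyk fnlkh xvu suiz fraf
Hunk 4: at line 2 remove [fnlkh,xvu,suiz] add [iecod,fcmja] -> 5 lines: loa kyk iecod fcmja fraf
Hunk 5: at line 1 remove [kyk,iecod,fcmja] add [czw] -> 3 lines: loa czw fraf
Hunk 6: at line 1 remove [czw] add [ags] -> 3 lines: loa ags fraf

Answer: loa
ags
fraf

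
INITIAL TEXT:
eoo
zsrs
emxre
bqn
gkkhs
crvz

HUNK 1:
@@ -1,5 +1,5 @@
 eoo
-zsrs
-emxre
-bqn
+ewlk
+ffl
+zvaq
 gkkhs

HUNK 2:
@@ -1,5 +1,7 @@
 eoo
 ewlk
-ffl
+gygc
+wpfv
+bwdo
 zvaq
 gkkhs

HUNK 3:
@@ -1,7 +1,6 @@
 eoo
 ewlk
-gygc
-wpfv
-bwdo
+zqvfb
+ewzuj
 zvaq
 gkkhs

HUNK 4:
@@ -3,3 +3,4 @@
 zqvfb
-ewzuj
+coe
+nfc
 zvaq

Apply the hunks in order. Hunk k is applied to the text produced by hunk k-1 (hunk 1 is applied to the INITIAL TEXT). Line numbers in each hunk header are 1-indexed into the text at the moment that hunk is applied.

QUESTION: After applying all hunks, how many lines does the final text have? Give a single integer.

Answer: 8

Derivation:
Hunk 1: at line 1 remove [zsrs,emxre,bqn] add [ewlk,ffl,zvaq] -> 6 lines: eoo ewlk ffl zvaq gkkhs crvz
Hunk 2: at line 1 remove [ffl] add [gygc,wpfv,bwdo] -> 8 lines: eoo ewlk gygc wpfv bwdo zvaq gkkhs crvz
Hunk 3: at line 1 remove [gygc,wpfv,bwdo] add [zqvfb,ewzuj] -> 7 lines: eoo ewlk zqvfb ewzuj zvaq gkkhs crvz
Hunk 4: at line 3 remove [ewzuj] add [coe,nfc] -> 8 lines: eoo ewlk zqvfb coe nfc zvaq gkkhs crvz
Final line count: 8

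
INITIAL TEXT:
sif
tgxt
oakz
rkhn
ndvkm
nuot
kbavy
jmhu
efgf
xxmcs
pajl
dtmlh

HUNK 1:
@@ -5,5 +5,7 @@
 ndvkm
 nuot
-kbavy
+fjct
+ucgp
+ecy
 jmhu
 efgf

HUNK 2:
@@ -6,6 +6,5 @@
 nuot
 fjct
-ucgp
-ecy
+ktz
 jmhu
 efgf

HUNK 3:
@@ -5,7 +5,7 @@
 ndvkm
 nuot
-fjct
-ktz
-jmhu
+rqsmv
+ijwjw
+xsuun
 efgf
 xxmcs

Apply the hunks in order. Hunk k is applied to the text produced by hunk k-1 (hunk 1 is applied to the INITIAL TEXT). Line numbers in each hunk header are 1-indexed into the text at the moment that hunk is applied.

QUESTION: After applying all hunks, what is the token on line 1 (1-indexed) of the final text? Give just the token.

Answer: sif

Derivation:
Hunk 1: at line 5 remove [kbavy] add [fjct,ucgp,ecy] -> 14 lines: sif tgxt oakz rkhn ndvkm nuot fjct ucgp ecy jmhu efgf xxmcs pajl dtmlh
Hunk 2: at line 6 remove [ucgp,ecy] add [ktz] -> 13 lines: sif tgxt oakz rkhn ndvkm nuot fjct ktz jmhu efgf xxmcs pajl dtmlh
Hunk 3: at line 5 remove [fjct,ktz,jmhu] add [rqsmv,ijwjw,xsuun] -> 13 lines: sif tgxt oakz rkhn ndvkm nuot rqsmv ijwjw xsuun efgf xxmcs pajl dtmlh
Final line 1: sif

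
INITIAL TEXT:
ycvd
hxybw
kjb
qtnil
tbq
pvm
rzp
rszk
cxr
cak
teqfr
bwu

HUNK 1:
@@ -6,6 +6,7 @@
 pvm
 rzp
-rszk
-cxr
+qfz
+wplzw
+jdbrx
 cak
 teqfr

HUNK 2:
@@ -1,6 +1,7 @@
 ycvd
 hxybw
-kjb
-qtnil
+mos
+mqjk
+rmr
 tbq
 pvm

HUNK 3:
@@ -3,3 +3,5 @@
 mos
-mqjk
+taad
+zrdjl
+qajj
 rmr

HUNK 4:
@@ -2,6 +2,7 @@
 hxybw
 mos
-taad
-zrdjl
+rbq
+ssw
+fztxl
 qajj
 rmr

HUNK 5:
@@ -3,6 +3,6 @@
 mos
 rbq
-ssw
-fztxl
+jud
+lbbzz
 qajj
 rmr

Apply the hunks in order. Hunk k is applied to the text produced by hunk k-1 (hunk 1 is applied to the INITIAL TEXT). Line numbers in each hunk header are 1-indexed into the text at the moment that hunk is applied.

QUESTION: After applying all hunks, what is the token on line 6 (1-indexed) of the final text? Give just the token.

Answer: lbbzz

Derivation:
Hunk 1: at line 6 remove [rszk,cxr] add [qfz,wplzw,jdbrx] -> 13 lines: ycvd hxybw kjb qtnil tbq pvm rzp qfz wplzw jdbrx cak teqfr bwu
Hunk 2: at line 1 remove [kjb,qtnil] add [mos,mqjk,rmr] -> 14 lines: ycvd hxybw mos mqjk rmr tbq pvm rzp qfz wplzw jdbrx cak teqfr bwu
Hunk 3: at line 3 remove [mqjk] add [taad,zrdjl,qajj] -> 16 lines: ycvd hxybw mos taad zrdjl qajj rmr tbq pvm rzp qfz wplzw jdbrx cak teqfr bwu
Hunk 4: at line 2 remove [taad,zrdjl] add [rbq,ssw,fztxl] -> 17 lines: ycvd hxybw mos rbq ssw fztxl qajj rmr tbq pvm rzp qfz wplzw jdbrx cak teqfr bwu
Hunk 5: at line 3 remove [ssw,fztxl] add [jud,lbbzz] -> 17 lines: ycvd hxybw mos rbq jud lbbzz qajj rmr tbq pvm rzp qfz wplzw jdbrx cak teqfr bwu
Final line 6: lbbzz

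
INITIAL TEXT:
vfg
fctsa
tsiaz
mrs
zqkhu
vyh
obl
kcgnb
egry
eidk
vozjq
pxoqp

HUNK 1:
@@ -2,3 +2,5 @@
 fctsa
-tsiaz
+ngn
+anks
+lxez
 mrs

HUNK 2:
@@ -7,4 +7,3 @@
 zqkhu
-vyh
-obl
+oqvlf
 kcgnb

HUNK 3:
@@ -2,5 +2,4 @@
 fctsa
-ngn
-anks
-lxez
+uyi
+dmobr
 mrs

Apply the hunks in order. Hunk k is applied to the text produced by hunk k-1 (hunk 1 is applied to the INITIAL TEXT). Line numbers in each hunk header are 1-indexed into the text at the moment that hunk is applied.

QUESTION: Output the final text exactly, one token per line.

Hunk 1: at line 2 remove [tsiaz] add [ngn,anks,lxez] -> 14 lines: vfg fctsa ngn anks lxez mrs zqkhu vyh obl kcgnb egry eidk vozjq pxoqp
Hunk 2: at line 7 remove [vyh,obl] add [oqvlf] -> 13 lines: vfg fctsa ngn anks lxez mrs zqkhu oqvlf kcgnb egry eidk vozjq pxoqp
Hunk 3: at line 2 remove [ngn,anks,lxez] add [uyi,dmobr] -> 12 lines: vfg fctsa uyi dmobr mrs zqkhu oqvlf kcgnb egry eidk vozjq pxoqp

Answer: vfg
fctsa
uyi
dmobr
mrs
zqkhu
oqvlf
kcgnb
egry
eidk
vozjq
pxoqp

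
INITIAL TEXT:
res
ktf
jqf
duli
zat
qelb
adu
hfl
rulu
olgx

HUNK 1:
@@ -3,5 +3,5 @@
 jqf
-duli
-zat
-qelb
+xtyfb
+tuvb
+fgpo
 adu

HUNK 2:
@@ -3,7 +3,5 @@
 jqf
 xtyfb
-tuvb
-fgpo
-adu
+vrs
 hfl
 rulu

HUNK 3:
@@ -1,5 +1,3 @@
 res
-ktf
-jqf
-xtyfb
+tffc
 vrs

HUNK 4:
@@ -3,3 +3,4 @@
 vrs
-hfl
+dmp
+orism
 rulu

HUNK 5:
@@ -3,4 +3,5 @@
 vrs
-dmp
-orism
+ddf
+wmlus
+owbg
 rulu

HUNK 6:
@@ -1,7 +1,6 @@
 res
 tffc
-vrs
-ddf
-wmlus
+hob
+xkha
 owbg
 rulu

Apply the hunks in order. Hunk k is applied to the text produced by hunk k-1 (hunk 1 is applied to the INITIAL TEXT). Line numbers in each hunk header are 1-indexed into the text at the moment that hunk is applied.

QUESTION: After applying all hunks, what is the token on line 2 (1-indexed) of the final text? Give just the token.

Answer: tffc

Derivation:
Hunk 1: at line 3 remove [duli,zat,qelb] add [xtyfb,tuvb,fgpo] -> 10 lines: res ktf jqf xtyfb tuvb fgpo adu hfl rulu olgx
Hunk 2: at line 3 remove [tuvb,fgpo,adu] add [vrs] -> 8 lines: res ktf jqf xtyfb vrs hfl rulu olgx
Hunk 3: at line 1 remove [ktf,jqf,xtyfb] add [tffc] -> 6 lines: res tffc vrs hfl rulu olgx
Hunk 4: at line 3 remove [hfl] add [dmp,orism] -> 7 lines: res tffc vrs dmp orism rulu olgx
Hunk 5: at line 3 remove [dmp,orism] add [ddf,wmlus,owbg] -> 8 lines: res tffc vrs ddf wmlus owbg rulu olgx
Hunk 6: at line 1 remove [vrs,ddf,wmlus] add [hob,xkha] -> 7 lines: res tffc hob xkha owbg rulu olgx
Final line 2: tffc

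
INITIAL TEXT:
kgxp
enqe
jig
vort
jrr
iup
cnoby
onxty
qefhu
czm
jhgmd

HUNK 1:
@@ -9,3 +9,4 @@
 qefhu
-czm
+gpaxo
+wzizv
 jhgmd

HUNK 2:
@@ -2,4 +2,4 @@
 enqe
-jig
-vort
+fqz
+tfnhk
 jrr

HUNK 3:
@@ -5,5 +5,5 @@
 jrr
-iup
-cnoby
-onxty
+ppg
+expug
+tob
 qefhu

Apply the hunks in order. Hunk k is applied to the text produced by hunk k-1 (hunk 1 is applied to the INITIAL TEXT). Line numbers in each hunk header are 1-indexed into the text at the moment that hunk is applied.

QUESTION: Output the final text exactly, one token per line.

Answer: kgxp
enqe
fqz
tfnhk
jrr
ppg
expug
tob
qefhu
gpaxo
wzizv
jhgmd

Derivation:
Hunk 1: at line 9 remove [czm] add [gpaxo,wzizv] -> 12 lines: kgxp enqe jig vort jrr iup cnoby onxty qefhu gpaxo wzizv jhgmd
Hunk 2: at line 2 remove [jig,vort] add [fqz,tfnhk] -> 12 lines: kgxp enqe fqz tfnhk jrr iup cnoby onxty qefhu gpaxo wzizv jhgmd
Hunk 3: at line 5 remove [iup,cnoby,onxty] add [ppg,expug,tob] -> 12 lines: kgxp enqe fqz tfnhk jrr ppg expug tob qefhu gpaxo wzizv jhgmd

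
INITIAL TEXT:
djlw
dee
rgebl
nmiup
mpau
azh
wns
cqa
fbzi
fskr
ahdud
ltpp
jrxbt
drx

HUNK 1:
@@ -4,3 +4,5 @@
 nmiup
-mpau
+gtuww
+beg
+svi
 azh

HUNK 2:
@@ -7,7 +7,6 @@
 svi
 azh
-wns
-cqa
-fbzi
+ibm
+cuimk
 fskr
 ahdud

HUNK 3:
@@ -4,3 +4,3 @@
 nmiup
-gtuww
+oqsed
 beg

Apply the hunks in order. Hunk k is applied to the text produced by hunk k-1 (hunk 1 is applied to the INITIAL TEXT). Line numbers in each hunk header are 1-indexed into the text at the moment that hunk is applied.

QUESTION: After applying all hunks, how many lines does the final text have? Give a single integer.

Hunk 1: at line 4 remove [mpau] add [gtuww,beg,svi] -> 16 lines: djlw dee rgebl nmiup gtuww beg svi azh wns cqa fbzi fskr ahdud ltpp jrxbt drx
Hunk 2: at line 7 remove [wns,cqa,fbzi] add [ibm,cuimk] -> 15 lines: djlw dee rgebl nmiup gtuww beg svi azh ibm cuimk fskr ahdud ltpp jrxbt drx
Hunk 3: at line 4 remove [gtuww] add [oqsed] -> 15 lines: djlw dee rgebl nmiup oqsed beg svi azh ibm cuimk fskr ahdud ltpp jrxbt drx
Final line count: 15

Answer: 15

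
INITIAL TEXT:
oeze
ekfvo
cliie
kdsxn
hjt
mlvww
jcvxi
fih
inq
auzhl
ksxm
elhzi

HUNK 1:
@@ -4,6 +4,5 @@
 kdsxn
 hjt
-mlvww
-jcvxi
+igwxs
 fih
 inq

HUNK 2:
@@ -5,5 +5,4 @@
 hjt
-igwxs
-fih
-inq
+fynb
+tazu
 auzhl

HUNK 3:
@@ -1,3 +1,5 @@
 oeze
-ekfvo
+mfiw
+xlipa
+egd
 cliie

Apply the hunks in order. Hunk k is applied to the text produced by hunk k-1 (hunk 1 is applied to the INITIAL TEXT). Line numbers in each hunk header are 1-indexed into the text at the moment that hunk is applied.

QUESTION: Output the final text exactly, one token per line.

Hunk 1: at line 4 remove [mlvww,jcvxi] add [igwxs] -> 11 lines: oeze ekfvo cliie kdsxn hjt igwxs fih inq auzhl ksxm elhzi
Hunk 2: at line 5 remove [igwxs,fih,inq] add [fynb,tazu] -> 10 lines: oeze ekfvo cliie kdsxn hjt fynb tazu auzhl ksxm elhzi
Hunk 3: at line 1 remove [ekfvo] add [mfiw,xlipa,egd] -> 12 lines: oeze mfiw xlipa egd cliie kdsxn hjt fynb tazu auzhl ksxm elhzi

Answer: oeze
mfiw
xlipa
egd
cliie
kdsxn
hjt
fynb
tazu
auzhl
ksxm
elhzi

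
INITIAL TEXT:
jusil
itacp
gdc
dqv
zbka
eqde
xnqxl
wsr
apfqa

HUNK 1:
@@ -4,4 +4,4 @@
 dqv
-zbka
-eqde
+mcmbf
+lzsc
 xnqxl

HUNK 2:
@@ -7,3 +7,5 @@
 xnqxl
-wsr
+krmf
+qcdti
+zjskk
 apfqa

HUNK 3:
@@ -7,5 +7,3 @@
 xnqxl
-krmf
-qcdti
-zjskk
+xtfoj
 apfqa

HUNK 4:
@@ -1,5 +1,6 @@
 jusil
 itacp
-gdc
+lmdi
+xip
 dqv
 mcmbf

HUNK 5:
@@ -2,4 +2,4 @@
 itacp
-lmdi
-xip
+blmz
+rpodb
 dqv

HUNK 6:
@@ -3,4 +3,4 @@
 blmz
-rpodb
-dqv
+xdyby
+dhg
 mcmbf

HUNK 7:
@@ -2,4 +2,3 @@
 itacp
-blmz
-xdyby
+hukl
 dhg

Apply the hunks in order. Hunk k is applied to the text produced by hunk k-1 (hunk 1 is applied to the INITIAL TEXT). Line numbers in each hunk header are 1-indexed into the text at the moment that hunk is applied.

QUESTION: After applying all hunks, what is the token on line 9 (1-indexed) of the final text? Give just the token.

Hunk 1: at line 4 remove [zbka,eqde] add [mcmbf,lzsc] -> 9 lines: jusil itacp gdc dqv mcmbf lzsc xnqxl wsr apfqa
Hunk 2: at line 7 remove [wsr] add [krmf,qcdti,zjskk] -> 11 lines: jusil itacp gdc dqv mcmbf lzsc xnqxl krmf qcdti zjskk apfqa
Hunk 3: at line 7 remove [krmf,qcdti,zjskk] add [xtfoj] -> 9 lines: jusil itacp gdc dqv mcmbf lzsc xnqxl xtfoj apfqa
Hunk 4: at line 1 remove [gdc] add [lmdi,xip] -> 10 lines: jusil itacp lmdi xip dqv mcmbf lzsc xnqxl xtfoj apfqa
Hunk 5: at line 2 remove [lmdi,xip] add [blmz,rpodb] -> 10 lines: jusil itacp blmz rpodb dqv mcmbf lzsc xnqxl xtfoj apfqa
Hunk 6: at line 3 remove [rpodb,dqv] add [xdyby,dhg] -> 10 lines: jusil itacp blmz xdyby dhg mcmbf lzsc xnqxl xtfoj apfqa
Hunk 7: at line 2 remove [blmz,xdyby] add [hukl] -> 9 lines: jusil itacp hukl dhg mcmbf lzsc xnqxl xtfoj apfqa
Final line 9: apfqa

Answer: apfqa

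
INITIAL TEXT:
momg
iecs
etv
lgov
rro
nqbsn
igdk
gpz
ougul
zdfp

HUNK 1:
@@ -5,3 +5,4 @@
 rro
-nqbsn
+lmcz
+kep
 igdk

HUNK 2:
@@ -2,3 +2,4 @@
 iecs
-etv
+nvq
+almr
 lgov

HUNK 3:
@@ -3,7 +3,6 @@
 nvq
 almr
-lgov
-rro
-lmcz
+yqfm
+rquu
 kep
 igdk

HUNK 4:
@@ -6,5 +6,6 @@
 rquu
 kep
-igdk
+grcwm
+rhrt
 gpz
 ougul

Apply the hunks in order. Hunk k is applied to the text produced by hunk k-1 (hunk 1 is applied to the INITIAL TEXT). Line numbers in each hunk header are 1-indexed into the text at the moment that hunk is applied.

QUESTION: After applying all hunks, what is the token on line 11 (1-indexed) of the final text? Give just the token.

Hunk 1: at line 5 remove [nqbsn] add [lmcz,kep] -> 11 lines: momg iecs etv lgov rro lmcz kep igdk gpz ougul zdfp
Hunk 2: at line 2 remove [etv] add [nvq,almr] -> 12 lines: momg iecs nvq almr lgov rro lmcz kep igdk gpz ougul zdfp
Hunk 3: at line 3 remove [lgov,rro,lmcz] add [yqfm,rquu] -> 11 lines: momg iecs nvq almr yqfm rquu kep igdk gpz ougul zdfp
Hunk 4: at line 6 remove [igdk] add [grcwm,rhrt] -> 12 lines: momg iecs nvq almr yqfm rquu kep grcwm rhrt gpz ougul zdfp
Final line 11: ougul

Answer: ougul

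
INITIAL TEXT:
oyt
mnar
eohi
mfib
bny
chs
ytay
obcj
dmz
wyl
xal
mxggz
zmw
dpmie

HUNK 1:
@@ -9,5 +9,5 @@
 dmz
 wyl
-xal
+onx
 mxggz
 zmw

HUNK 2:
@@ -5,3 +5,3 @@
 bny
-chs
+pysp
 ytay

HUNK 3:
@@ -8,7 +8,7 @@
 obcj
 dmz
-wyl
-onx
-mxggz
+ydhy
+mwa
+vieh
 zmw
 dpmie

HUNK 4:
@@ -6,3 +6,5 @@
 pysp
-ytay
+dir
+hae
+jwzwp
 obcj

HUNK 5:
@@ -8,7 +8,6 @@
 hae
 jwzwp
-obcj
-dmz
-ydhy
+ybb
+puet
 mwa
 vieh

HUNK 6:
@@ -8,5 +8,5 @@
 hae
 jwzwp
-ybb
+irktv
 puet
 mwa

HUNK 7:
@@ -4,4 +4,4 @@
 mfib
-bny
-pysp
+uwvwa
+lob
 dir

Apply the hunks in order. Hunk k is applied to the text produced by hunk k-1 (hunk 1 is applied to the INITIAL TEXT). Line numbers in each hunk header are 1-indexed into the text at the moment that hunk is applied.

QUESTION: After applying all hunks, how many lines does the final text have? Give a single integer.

Answer: 15

Derivation:
Hunk 1: at line 9 remove [xal] add [onx] -> 14 lines: oyt mnar eohi mfib bny chs ytay obcj dmz wyl onx mxggz zmw dpmie
Hunk 2: at line 5 remove [chs] add [pysp] -> 14 lines: oyt mnar eohi mfib bny pysp ytay obcj dmz wyl onx mxggz zmw dpmie
Hunk 3: at line 8 remove [wyl,onx,mxggz] add [ydhy,mwa,vieh] -> 14 lines: oyt mnar eohi mfib bny pysp ytay obcj dmz ydhy mwa vieh zmw dpmie
Hunk 4: at line 6 remove [ytay] add [dir,hae,jwzwp] -> 16 lines: oyt mnar eohi mfib bny pysp dir hae jwzwp obcj dmz ydhy mwa vieh zmw dpmie
Hunk 5: at line 8 remove [obcj,dmz,ydhy] add [ybb,puet] -> 15 lines: oyt mnar eohi mfib bny pysp dir hae jwzwp ybb puet mwa vieh zmw dpmie
Hunk 6: at line 8 remove [ybb] add [irktv] -> 15 lines: oyt mnar eohi mfib bny pysp dir hae jwzwp irktv puet mwa vieh zmw dpmie
Hunk 7: at line 4 remove [bny,pysp] add [uwvwa,lob] -> 15 lines: oyt mnar eohi mfib uwvwa lob dir hae jwzwp irktv puet mwa vieh zmw dpmie
Final line count: 15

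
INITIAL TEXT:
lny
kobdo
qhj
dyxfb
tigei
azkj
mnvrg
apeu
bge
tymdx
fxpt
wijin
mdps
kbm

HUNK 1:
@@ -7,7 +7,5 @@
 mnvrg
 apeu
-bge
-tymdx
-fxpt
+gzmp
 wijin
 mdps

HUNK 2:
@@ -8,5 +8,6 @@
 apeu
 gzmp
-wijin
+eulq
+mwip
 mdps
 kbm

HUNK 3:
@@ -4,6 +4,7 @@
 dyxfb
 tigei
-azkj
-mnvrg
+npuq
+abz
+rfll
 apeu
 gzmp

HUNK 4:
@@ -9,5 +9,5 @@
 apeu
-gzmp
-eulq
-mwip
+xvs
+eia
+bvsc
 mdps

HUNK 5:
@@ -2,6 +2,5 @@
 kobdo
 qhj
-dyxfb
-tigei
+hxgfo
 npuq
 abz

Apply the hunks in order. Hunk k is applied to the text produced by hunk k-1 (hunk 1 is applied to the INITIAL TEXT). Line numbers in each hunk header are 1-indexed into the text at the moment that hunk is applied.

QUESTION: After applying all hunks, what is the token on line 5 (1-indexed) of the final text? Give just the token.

Hunk 1: at line 7 remove [bge,tymdx,fxpt] add [gzmp] -> 12 lines: lny kobdo qhj dyxfb tigei azkj mnvrg apeu gzmp wijin mdps kbm
Hunk 2: at line 8 remove [wijin] add [eulq,mwip] -> 13 lines: lny kobdo qhj dyxfb tigei azkj mnvrg apeu gzmp eulq mwip mdps kbm
Hunk 3: at line 4 remove [azkj,mnvrg] add [npuq,abz,rfll] -> 14 lines: lny kobdo qhj dyxfb tigei npuq abz rfll apeu gzmp eulq mwip mdps kbm
Hunk 4: at line 9 remove [gzmp,eulq,mwip] add [xvs,eia,bvsc] -> 14 lines: lny kobdo qhj dyxfb tigei npuq abz rfll apeu xvs eia bvsc mdps kbm
Hunk 5: at line 2 remove [dyxfb,tigei] add [hxgfo] -> 13 lines: lny kobdo qhj hxgfo npuq abz rfll apeu xvs eia bvsc mdps kbm
Final line 5: npuq

Answer: npuq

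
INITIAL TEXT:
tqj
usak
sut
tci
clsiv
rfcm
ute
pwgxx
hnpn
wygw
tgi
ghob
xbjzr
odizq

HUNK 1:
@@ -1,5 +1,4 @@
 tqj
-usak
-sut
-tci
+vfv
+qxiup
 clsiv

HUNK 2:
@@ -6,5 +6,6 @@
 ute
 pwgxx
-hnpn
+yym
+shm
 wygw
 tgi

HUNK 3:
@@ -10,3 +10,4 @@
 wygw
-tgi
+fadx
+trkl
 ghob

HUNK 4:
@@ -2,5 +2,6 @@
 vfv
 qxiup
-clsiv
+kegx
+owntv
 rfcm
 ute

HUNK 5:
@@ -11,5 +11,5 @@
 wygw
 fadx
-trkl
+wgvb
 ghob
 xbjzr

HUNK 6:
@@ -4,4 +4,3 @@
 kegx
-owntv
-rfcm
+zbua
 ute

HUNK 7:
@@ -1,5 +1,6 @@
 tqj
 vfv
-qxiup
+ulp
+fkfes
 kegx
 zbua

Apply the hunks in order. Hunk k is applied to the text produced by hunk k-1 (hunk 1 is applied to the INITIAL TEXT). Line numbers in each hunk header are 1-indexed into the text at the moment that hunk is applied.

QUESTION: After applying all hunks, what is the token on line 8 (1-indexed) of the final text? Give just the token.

Answer: pwgxx

Derivation:
Hunk 1: at line 1 remove [usak,sut,tci] add [vfv,qxiup] -> 13 lines: tqj vfv qxiup clsiv rfcm ute pwgxx hnpn wygw tgi ghob xbjzr odizq
Hunk 2: at line 6 remove [hnpn] add [yym,shm] -> 14 lines: tqj vfv qxiup clsiv rfcm ute pwgxx yym shm wygw tgi ghob xbjzr odizq
Hunk 3: at line 10 remove [tgi] add [fadx,trkl] -> 15 lines: tqj vfv qxiup clsiv rfcm ute pwgxx yym shm wygw fadx trkl ghob xbjzr odizq
Hunk 4: at line 2 remove [clsiv] add [kegx,owntv] -> 16 lines: tqj vfv qxiup kegx owntv rfcm ute pwgxx yym shm wygw fadx trkl ghob xbjzr odizq
Hunk 5: at line 11 remove [trkl] add [wgvb] -> 16 lines: tqj vfv qxiup kegx owntv rfcm ute pwgxx yym shm wygw fadx wgvb ghob xbjzr odizq
Hunk 6: at line 4 remove [owntv,rfcm] add [zbua] -> 15 lines: tqj vfv qxiup kegx zbua ute pwgxx yym shm wygw fadx wgvb ghob xbjzr odizq
Hunk 7: at line 1 remove [qxiup] add [ulp,fkfes] -> 16 lines: tqj vfv ulp fkfes kegx zbua ute pwgxx yym shm wygw fadx wgvb ghob xbjzr odizq
Final line 8: pwgxx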